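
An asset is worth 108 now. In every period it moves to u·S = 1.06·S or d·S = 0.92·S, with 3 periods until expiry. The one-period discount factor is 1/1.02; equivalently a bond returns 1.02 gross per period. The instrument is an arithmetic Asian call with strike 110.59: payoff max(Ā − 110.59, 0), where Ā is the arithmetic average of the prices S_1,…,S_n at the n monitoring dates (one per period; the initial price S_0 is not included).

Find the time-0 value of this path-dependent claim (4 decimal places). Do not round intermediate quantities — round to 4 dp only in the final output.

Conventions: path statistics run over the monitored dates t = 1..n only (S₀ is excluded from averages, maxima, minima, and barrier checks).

price = 4.4607

Risk-neutral up-probability p* = (R−d)/(u−d) = (1.02−0.92)/(1.06−0.92) = 0.7143; the claim prices as the p*-weighted sum of path payoffs discounted by R^3.
Enumerate all 2^3 = 8 price paths (U = up ×1.06, D = down ×0.92); each path with k up-moves has probability p*^k·(1−p*)^(3−k).
DDD: Ā=91.6232, payoff=0.0000, prob=0.023324
UDD: Ā=105.5658, payoff=0.0000, prob=0.058309
DUD: Ā=100.5258, payoff=0.0000, prob=0.058309
UUD: Ā=115.8232, payoff=5.2332, prob=0.145773
DDU: Ā=95.8890, payoff=0.0000, prob=0.058309
UDU: Ā=110.4808, payoff=0.0000, prob=0.145773
DUU: Ā=105.4408, payoff=0.0000, prob=0.145773
UUU: Ā=121.4862, payoff=10.8962, prob=0.364431
Price = Σ prob·payoff / R^3 = 4.733771 / 1.061208 = 4.4607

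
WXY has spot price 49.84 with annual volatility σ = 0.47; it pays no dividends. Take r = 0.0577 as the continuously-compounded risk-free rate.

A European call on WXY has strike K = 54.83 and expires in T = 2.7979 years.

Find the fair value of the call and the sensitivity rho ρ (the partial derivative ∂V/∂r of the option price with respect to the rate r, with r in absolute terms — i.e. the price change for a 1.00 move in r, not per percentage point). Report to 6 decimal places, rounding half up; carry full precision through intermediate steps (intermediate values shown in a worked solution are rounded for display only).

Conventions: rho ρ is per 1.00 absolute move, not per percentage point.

σ√T = 0.47·√2.7979 = 0.786165
d₁ = (ln(S/K) + (r+σ²/2)T) / (σ√T) = (ln(49.84/54.83) + (0.0577+0.47²/2)·2.7979) / 0.786165 = (-0.095420 + 0.470467) / 0.786165 = 0.477059
d₂ = d₁ − σ√T = 0.477059 − 0.786165 = -0.309106
e^{−rT} = 0.850919
N(d₁) = 0.683340,  N(d₂) = 0.378620
Call price V = S·N(d₁) − K·e^{−rT}·N(d₂) = 34.057662 − 17.664856 = 16.392806
ρ = K·T·e^{−rT}·N(d₂) = 49.424501

price = 16.392806
ρ = 49.424501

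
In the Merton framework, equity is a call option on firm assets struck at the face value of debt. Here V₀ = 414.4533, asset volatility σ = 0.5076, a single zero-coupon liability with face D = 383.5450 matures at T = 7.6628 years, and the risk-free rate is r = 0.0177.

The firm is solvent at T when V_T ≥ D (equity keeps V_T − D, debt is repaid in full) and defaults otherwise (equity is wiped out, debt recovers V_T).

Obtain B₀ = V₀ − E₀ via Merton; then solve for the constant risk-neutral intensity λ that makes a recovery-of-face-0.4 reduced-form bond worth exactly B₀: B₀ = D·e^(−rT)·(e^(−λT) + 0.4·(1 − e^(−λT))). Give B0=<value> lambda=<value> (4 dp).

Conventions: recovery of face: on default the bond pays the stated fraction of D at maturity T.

B0=178.8412 lambda=0.1956

Work the structural quantities from V₀ = 414.4533 against face 383.5450:
d₁ = [ln(V₀/D) + (r + σ²/2)T] / (σ√T)
   = [ln(414.4533/383.5450) + (0.0177 + 0.5·0.5076²)·7.6628] / (0.5076·√7.6628)
   = [0.077503 + 1.122822] / 1.405126 = 0.854247
d₂ = d₁ − σ√T = 0.854247 − 1.405126 = -0.550879
N(d₁) = 0.803516,  N(d₂) = 0.290858,  e^(−rT) = 0.873164
E₀ = V₀·N(d₁) − D·e^(−rT)·N(d₂)
   = 414.4533·0.803516 − 383.5450·0.873164·0.290858 = 235.612053
B₀ = V₀ − E₀ = 414.4533 − 235.612053 = 178.841247
e^(−λT) = (B₀·e^(rT)/D − 0.4)/(1 − 0.4) = (178.8412·1.145260/383.5450 − 0.4)/0.6 = 0.22336209
λ = −ln(0.22336209)/7.6628 = 0.195615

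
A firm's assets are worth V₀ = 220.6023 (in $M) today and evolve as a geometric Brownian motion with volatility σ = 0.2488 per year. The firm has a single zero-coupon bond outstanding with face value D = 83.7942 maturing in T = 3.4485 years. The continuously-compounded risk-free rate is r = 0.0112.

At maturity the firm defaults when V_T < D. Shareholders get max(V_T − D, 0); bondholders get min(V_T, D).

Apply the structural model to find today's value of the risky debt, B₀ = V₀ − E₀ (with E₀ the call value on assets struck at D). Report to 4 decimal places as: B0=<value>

B0=80.3064

Apply the equity-as-call identities (strike 83.7942, horizon 3.4485 years):
d₁ = [ln(V₀/D) + (r + σ²/2)T] / (σ√T)
   = [ln(220.6023/83.7942) + (0.0112 + 0.5·0.2488²)·3.4485] / (0.2488·√3.4485)
   = [0.967998 + 0.145357] / 0.462025 = 2.409728
d₂ = d₁ − σ√T = 2.409728 − 0.462025 = 1.947703
N(d₁) = 0.992018,  N(d₂) = 0.974275,  e^(−rT) = 0.962113
E₀ = V₀·N(d₁) − D·e^(−rT)·N(d₂)
   = 220.6023·0.992018 − 83.7942·0.962113·0.974275 = 140.295861
B₀ = V₀ − E₀ = 220.6023 − 140.295861 = 80.306439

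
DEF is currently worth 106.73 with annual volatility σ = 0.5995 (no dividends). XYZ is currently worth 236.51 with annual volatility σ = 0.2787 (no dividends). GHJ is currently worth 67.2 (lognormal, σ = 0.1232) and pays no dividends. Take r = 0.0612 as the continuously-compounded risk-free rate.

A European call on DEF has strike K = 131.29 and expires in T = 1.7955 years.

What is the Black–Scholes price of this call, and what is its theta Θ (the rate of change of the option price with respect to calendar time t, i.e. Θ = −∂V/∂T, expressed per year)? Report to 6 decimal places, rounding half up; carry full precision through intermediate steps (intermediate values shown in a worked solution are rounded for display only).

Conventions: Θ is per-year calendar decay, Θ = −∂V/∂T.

price = 29.800189
Θ = -11.321144

σ√T = 0.5995·√1.7955 = 0.803308
d₁ = (ln(S/K) + (r+σ²/2)T) / (σ√T) = (ln(106.73/131.29) + (0.0612+0.5995²/2)·1.7955) / 0.803308 = (-0.207106 + 0.432536) / 0.803308 = 0.280627
d₂ = d₁ − σ√T = 0.280627 − 0.803308 = -0.522681
e^{−rT} = 0.895938
N(d₁) = 0.610502,  N(d₂) = 0.300598
Call price V = S·N(d₁) − K·e^{−rT}·N(d₂) = 65.158853 − 35.358664 = 29.800189
φ(d₁) = (1/√(2π))·e^{−d₁²/2} = 0.383539
Θ = −S·φ(d₁)·σ/(2√T) − r·K·e^{−rT}·N(d₂) = −9.157193 − 2.163950 = -11.321144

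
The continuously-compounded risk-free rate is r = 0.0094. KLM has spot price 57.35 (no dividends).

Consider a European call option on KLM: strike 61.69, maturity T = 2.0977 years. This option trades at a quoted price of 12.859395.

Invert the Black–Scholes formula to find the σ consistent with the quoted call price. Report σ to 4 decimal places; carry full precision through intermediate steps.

sigma = 0.4291

At σ = 0.4291 the Black–Scholes value reproduces the quote:
σ√T = 0.4291·√2.0977 = 0.621484
d₁ = (ln(S/K) + (r+σ²/2)T) / (σ√T) = (ln(57.35/61.69) + (0.0094+0.4291²/2)·2.0977) / 0.621484 = (-0.072949 + 0.212840) / 0.621484 = 0.225091
d₂ = d₁ − σ√T = 0.225091 − 0.621484 = -0.396393
e^{−rT} = 0.980475
N(d₁) = 0.589046,  N(d₂) = 0.345908
V = S·N(d₁) − K·e^{−rT}·N(d₂) = 33.781783 − 20.922389 = 12.859395 (equal to the quote); since ∂V/∂σ > 0 for all σ, the implied volatility is unique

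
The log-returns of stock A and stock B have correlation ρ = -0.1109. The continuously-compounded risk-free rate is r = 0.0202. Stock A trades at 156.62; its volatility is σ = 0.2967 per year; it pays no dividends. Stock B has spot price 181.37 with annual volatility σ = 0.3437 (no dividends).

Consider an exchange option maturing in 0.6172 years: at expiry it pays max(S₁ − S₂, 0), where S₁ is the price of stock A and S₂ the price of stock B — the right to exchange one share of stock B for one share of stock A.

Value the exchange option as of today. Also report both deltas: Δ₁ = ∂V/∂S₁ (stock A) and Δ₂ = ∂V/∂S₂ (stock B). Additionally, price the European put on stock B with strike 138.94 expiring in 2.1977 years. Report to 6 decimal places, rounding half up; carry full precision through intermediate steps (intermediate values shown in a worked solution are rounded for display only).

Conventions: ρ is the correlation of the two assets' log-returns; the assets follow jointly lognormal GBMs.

exchange price = 14.680127
Δ1 = 0.419740
Δ2 = -0.281521
price(stock B put K=138.94) = 12.896199

σ_eff = √(σ₁² + σ₂² − 2ρσ₁σ₂) = √(0.2967² + 0.3437² − 2·-0.1109·0.2967·0.3437) = 0.478308
d₁ = (ln(S₁/S₂) + (q₂ − q₁ + σ_eff²/2)T) / (σ_eff√T) = (ln(156.62/181.37) + (0.0 − 0.0 + 0.114389)·0.6172) / 0.375769 = -0.202559
d₂ = d₁ − σ_eff√T = -0.202559 − 0.375769 = -0.578328
N(d₁) = 0.419740,  N(d₂) = 0.281521
V = S₁·e^{−q₁T}·N(d₁) − S₂·e^{−q₂T}·N(d₂) = 65.739636 − 51.059509 = 14.680127
Δ₁ = e^{−q₁T}·N(d₁) = 0.419740;  Δ₂ = −e^{−q₂T}·N(d₂) = -0.281521
[vanilla: stock B put K=138.94]
σ√T = 0.3437·√2.1977 = 0.509523
d₁ = (ln(S/K) + (r+σ²/2)T) / (σ√T) = (ln(181.37/138.94) + (0.0202+0.3437²/2)·2.1977) / 0.509523 = (0.266497 + 0.174200) / 0.509523 = 0.864921
d₂ = d₁ − σ√T = 0.864921 − 0.509523 = 0.355399
e^{−rT} = 0.956577
N(−d₁) = 0.193541,  N(−d₂) = 0.361146
price = K·e^{−rT}·N(−d₂) − S·N(−d₁) = 47.998722 − 35.102523 = 12.896199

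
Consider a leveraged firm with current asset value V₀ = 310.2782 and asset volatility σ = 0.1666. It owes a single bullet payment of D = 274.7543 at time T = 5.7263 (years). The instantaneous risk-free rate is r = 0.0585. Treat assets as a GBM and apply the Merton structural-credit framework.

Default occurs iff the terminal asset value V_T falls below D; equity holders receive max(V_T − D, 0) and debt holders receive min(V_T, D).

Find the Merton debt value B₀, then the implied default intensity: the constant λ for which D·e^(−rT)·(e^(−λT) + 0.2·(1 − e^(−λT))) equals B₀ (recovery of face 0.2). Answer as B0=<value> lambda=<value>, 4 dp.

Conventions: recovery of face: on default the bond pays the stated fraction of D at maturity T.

Work the structural quantities from V₀ = 310.2782 against face 274.7543:
d₁ = [ln(V₀/D) + (r + σ²/2)T] / (σ√T)
   = [ln(310.2782/274.7543) + (0.0585 + 0.5·0.1666²)·5.7263] / (0.1666·√5.7263)
   = [0.121592 + 0.414457] / 0.398669 = 1.344598
d₂ = d₁ − σ√T = 1.344598 − 0.398669 = 0.945929
N(d₁) = 0.910622,  N(d₂) = 0.827908,  e^(−rT) = 0.715346
E₀ = V₀·N(d₁) − D·e^(−rT)·N(d₂)
   = 310.2782·0.910622 − 274.7543·0.715346·0.827908 = 119.825620
B₀ = V₀ − E₀ = 310.2782 − 119.825620 = 190.452580
e^(−λT) = (B₀·e^(rT)/D − 0.2)/(1 − 0.2) = (190.4526·1.397924/274.7543 − 0.2)/0.8 = 0.96125644
λ = −ln(0.96125644)/5.7263 = 0.006900

B0=190.4526 lambda=0.0069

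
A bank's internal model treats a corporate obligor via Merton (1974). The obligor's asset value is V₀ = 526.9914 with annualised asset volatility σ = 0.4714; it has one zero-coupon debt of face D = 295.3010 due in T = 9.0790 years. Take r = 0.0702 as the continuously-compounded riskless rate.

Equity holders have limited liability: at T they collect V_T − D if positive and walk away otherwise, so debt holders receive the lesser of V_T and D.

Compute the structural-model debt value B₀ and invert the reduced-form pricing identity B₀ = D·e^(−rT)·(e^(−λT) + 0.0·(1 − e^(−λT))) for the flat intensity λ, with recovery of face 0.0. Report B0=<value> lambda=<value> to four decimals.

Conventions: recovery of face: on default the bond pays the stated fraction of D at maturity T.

B0=118.0198 lambda=0.0308

Equity is a call on the firm's assets struck at D = 295.3010:
d₁ = [ln(V₀/D) + (r + σ²/2)T] / (σ√T)
   = [ln(526.9914/295.3010) + (0.0702 + 0.5·0.4714²)·9.0790] / (0.4714·√9.0790)
   = [0.579189 + 1.646104] / 1.420393 = 1.566674
d₂ = d₁ − σ√T = 1.566674 − 1.420393 = 0.146281
N(d₁) = 0.941405,  N(d₂) = 0.558150,  e^(−rT) = 0.528694
E₀ = V₀·N(d₁) − D·e^(−rT)·N(d₂)
   = 526.9914·0.941405 − 295.3010·0.528694·0.558150 = 408.971570
B₀ = V₀ − E₀ = 526.9914 − 408.971570 = 118.019830
e^(−λT) = (B₀·e^(rT)/D − 0)/(1 − 0) = (118.0198·1.891454/295.3010 − 0)/1 = 0.75593721
λ = −ln(0.75593721)/9.0790 = 0.030818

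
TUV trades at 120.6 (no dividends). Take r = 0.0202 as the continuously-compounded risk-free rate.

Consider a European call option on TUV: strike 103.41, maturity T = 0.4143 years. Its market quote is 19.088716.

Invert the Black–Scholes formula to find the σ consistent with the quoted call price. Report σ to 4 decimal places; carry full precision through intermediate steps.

sigma = 0.2234

At σ = 0.2234 the Black–Scholes value reproduces the quote:
σ√T = 0.2234·√0.4143 = 0.143794
d₁ = (ln(S/K) + (r+σ²/2)T) / (σ√T) = (ln(120.6/103.41) + (0.0202+0.2234²/2)·0.4143) / 0.143794 = (0.153778 + 0.018707) / 0.143794 = 1.199528
d₂ = d₁ − σ√T = 1.199528 − 0.143794 = 1.055734
e^{−rT} = 0.991666
N(d₁) = 0.884839,  N(d₂) = 0.854455
V = S·N(d₁) − K·e^{−rT}·N(d₂) = 106.711533 − 87.622816 = 19.088716 (the quoted price), and the Black–Scholes price is strictly increasing in σ, so σ is unique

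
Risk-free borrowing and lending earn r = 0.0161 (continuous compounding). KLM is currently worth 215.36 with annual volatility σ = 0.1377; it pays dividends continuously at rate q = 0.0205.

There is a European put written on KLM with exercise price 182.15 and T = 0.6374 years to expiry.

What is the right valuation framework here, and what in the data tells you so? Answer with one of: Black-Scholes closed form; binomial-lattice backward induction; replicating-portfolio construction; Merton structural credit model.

framework: Black-Scholes closed form

Key observation: a European claim on KLM (strike 182.15) — a lognormal (GBM) underlying with constant rate and volatility — has an exact closed-form value; no lattice or capital structure is involved.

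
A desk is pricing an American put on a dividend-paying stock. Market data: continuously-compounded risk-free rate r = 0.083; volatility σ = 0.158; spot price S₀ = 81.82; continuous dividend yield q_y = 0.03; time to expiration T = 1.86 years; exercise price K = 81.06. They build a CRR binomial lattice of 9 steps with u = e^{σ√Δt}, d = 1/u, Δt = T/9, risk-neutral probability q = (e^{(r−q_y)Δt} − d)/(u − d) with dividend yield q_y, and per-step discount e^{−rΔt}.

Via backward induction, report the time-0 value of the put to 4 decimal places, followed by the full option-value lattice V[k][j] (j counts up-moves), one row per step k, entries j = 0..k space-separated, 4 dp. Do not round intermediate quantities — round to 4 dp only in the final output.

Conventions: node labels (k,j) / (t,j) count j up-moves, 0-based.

Δt=0.20667, u=1.07447, d=0.93069, q=0.55865, disc=e^(-rΔt)=0.98299
k=9 terminal: V=max(K-S,0) → 38.1943 31.5721 23.9269 15.1007 4.9108 0.0000 0.0000 0.0000 0.0000 0.0000
k=8: j=0 S=46.0579 intr=35.0021 cont=33.9082 V=35.0021[EX]; j=1 S=53.1732 intr=27.8868 cont=26.8368 V=27.8868[EX]; j=2 S=61.3878 intr=19.6722 cont=18.6731 V=19.6722[EX]; j=3 S=70.8713 intr=10.1887 cont=9.2481 V=10.1887[EX]; j=4 S=81.8200 intr=0.0000 cont=2.1305 V=2.1305[hold]; j=5 S=94.4601 intr=0.0000 cont=0.0000 V=0.0000[hold]; j=6 S=109.0529 intr=0.0000 cont=0.0000 V=0.0000[hold]; j=7 S=125.9000 intr=0.0000 cont=0.0000 V=0.0000[hold]; j=8 S=145.3499 intr=0.0000 cont=0.0000 V=0.0000[hold]
k=7: j=0 S=49.4879 intr=31.5721 cont=30.4994 V=31.5721[EX]; j=1 S=57.1331 intr=23.9269 cont=22.9015 V=23.9269[EX]; j=2 S=65.9593 intr=15.1007 cont=14.1298 V=15.1007[EX]; j=3 S=76.1492 intr=4.9108 cont=5.5903 V=5.5903[hold]; j=4 S=87.9132 intr=0.0000 cont=0.9243 V=0.9243[hold]; j=5 S=101.4945 intr=0.0000 cont=0.0000 V=0.0000[hold]; j=6 S=117.1741 intr=0.0000 cont=0.0000 V=0.0000[hold]; j=7 S=135.2758 intr=0.0000 cont=0.0000 V=0.0000[hold]
k=6: j=0 S=53.1732 intr=27.8868 cont=26.8368 V=27.8868[EX]; j=1 S=61.3878 intr=19.6722 cont=18.6731 V=19.6722[EX]; j=2 S=70.8713 intr=10.1887 cont=9.6212 V=10.1887[EX]; j=3 S=81.8200 intr=0.0000 cont=2.9329 V=2.9329[hold]; j=4 S=94.4601 intr=0.0000 cont=0.4010 V=0.4010[hold]; j=5 S=109.0529 intr=0.0000 cont=0.0000 V=0.0000[hold]; j=6 S=125.9000 intr=0.0000 cont=0.0000 V=0.0000[hold]
k=5: j=0 S=57.1331 intr=23.9269 cont=22.9015 V=23.9269[EX]; j=1 S=65.9593 intr=15.1007 cont=14.1298 V=15.1007[EX]; j=2 S=76.1492 intr=4.9108 cont=6.0309 V=6.0309[hold]; j=3 S=87.9132 intr=0.0000 cont=1.4926 V=1.4926[hold]; j=4 S=101.4945 intr=0.0000 cont=0.1740 V=0.1740[hold]; j=5 S=117.1741 intr=0.0000 cont=0.0000 V=0.0000[hold]
k=4: j=0 S=61.3878 intr=19.6722 cont=18.6731 V=19.6722[EX]; j=1 S=70.8713 intr=10.1887 cont=9.8632 V=10.1887[EX]; j=2 S=81.8200 intr=0.0000 cont=3.4361 V=3.4361[hold]; j=3 S=94.4601 intr=0.0000 cont=0.7431 V=0.7431[hold]; j=4 S=109.0529 intr=0.0000 cont=0.0755 V=0.0755[hold]
k=3: j=0 S=65.9593 intr=15.1007 cont=14.1298 V=15.1007[EX]; j=1 S=76.1492 intr=4.9108 cont=6.3072 V=6.3072[hold]; j=2 S=87.9132 intr=0.0000 cont=1.8988 V=1.8988[hold]; j=3 S=101.4945 intr=0.0000 cont=0.3638 V=0.3638[hold]
k=2: j=0 S=70.8713 intr=10.1887 cont=10.0149 V=10.1887[EX]; j=1 S=81.8200 intr=0.0000 cont=3.7791 V=3.7791[hold]; j=2 S=94.4601 intr=0.0000 cont=1.0236 V=1.0236[hold]
k=1: j=0 S=76.1492 intr=4.9108 cont=6.4956 V=6.4956[hold]; j=1 S=87.9132 intr=0.0000 cont=2.2016 V=2.2016[hold]
k=0: j=0 S=81.8200 intr=0.0000 cont=4.0271 V=4.0271[hold]

price = 4.0271
tree:
4.0271
6.4956 2.2016
10.1887 3.7791 1.0236
15.1007 6.3072 1.8988 0.3638
19.6722 10.1887 3.4361 0.7431 0.0755
23.9269 15.1007 6.0309 1.4926 0.1740 0.0000
27.8868 19.6722 10.1887 2.9329 0.4010 0.0000 0.0000
31.5721 23.9269 15.1007 5.5903 0.9243 0.0000 0.0000 0.0000
35.0021 27.8868 19.6722 10.1887 2.1305 0.0000 0.0000 0.0000 0.0000
38.1943 31.5721 23.9269 15.1007 4.9108 0.0000 0.0000 0.0000 0.0000 0.0000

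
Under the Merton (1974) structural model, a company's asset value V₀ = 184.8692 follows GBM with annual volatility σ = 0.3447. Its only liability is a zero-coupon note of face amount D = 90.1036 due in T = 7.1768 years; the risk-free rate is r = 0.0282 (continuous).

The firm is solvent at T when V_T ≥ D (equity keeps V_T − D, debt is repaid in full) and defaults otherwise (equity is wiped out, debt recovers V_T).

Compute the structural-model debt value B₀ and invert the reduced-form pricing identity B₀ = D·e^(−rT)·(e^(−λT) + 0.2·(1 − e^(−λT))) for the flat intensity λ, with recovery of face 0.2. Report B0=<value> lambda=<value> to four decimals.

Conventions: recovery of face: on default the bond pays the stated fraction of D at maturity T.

B0=65.1640 lambda=0.0215

Equity is a call on the firm's assets struck at D = 90.1036:
d₁ = [ln(V₀/D) + (r + σ²/2)T] / (σ√T)
   = [ln(184.8692/90.1036) + (0.0282 + 0.5·0.3447²)·7.1768] / (0.3447·√7.1768)
   = [0.718688 + 0.628753] / 0.923436 = 1.459160
d₂ = d₁ − σ√T = 1.459160 − 0.923436 = 0.535725
N(d₁) = 0.927740,  N(d₂) = 0.703926,  e^(−rT) = 0.816780
E₀ = V₀·N(d₁) − D·e^(−rT)·N(d₂)
   = 184.8692·0.927740 − 90.1036·0.816780·0.703926 = 119.705203
B₀ = V₀ − E₀ = 184.8692 − 119.705203 = 65.163997
e^(−λT) = (B₀·e^(rT)/D − 0.2)/(1 − 0.2) = (65.1640·1.224320/90.1036 − 0.2)/0.8 = 0.85680375
λ = −ln(0.85680375)/7.1768 = 0.021534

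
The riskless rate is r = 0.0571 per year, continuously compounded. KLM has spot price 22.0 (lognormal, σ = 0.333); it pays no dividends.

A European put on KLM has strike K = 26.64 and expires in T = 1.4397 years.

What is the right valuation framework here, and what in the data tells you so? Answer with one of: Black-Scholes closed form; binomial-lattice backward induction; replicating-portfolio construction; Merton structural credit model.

framework: Black-Scholes closed form

Key observation: the strike-26.64 put on KLM is European-exercise on a continuously-modelled lognormal underlying, so its value is a single closed-form evaluation.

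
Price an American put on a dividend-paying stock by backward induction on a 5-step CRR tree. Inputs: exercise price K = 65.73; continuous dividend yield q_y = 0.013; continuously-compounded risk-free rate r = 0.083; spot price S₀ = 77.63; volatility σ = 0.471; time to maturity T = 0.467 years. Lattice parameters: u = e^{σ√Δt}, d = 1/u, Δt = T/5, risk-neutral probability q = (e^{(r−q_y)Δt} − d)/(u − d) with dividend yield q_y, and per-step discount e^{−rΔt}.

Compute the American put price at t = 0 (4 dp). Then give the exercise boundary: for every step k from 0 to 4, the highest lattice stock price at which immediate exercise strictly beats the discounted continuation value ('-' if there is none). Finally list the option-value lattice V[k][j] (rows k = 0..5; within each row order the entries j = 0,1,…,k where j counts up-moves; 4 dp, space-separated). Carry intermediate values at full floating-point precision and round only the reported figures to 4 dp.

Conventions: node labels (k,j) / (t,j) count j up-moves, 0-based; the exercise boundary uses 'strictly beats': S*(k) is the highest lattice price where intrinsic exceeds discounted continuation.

Δt=0.09340, u=1.15482, d=0.86594, q=0.48678, disc=e^(-rΔt)=0.99228
k=5 terminal: V=max(K-S,0) → 27.9329 15.3234 0.0000 0.0000 0.0000 0.0000
k=4: j=0 S=43.6488 intr=22.0812 cont=21.6265 V=22.0812[EX]; j=1 S=58.2105 intr=7.5195 cont=7.8035 V=7.8035[hold]; j=2 S=77.6300 intr=0.0000 cont=0.0000 V=0.0000[hold]; j=3 S=103.5280 intr=0.0000 cont=0.0000 V=0.0000[hold]; j=4 S=138.0659 intr=0.0000 cont=0.0000 V=0.0000[hold]  S*(4)=43.6488
k=3: j=0 S=50.4066 intr=15.3234 cont=15.0142 V=15.3234[EX]; j=1 S=67.2226 intr=0.0000 cont=3.9740 V=3.9740[hold]; j=2 S=89.6487 intr=0.0000 cont=0.0000 V=0.0000[hold]; j=3 S=119.5562 intr=0.0000 cont=0.0000 V=0.0000[hold]  S*(3)=50.4066
k=2: j=0 S=58.2105 intr=7.5195 cont=9.7231 V=9.7231[hold]; j=1 S=77.6300 intr=0.0000 cont=2.0238 V=2.0238[hold]; j=2 S=103.5280 intr=0.0000 cont=0.0000 V=0.0000[hold]  S*(2)=-
k=1: j=0 S=67.2226 intr=0.0000 cont=5.9290 V=5.9290[hold]; j=1 S=89.6487 intr=0.0000 cont=1.0306 V=1.0306[hold]  S*(1)=-
k=0: j=0 S=77.6300 intr=0.0000 cont=3.5172 V=3.5172[hold]  S*(0)=-

price = 3.5172
boundary = - - - 50.4066 43.6488
tree:
3.5172
5.9290 1.0306
9.7231 2.0238 0.0000
15.3234 3.9740 0.0000 0.0000
22.0812 7.8035 0.0000 0.0000 0.0000
27.9329 15.3234 0.0000 0.0000 0.0000 0.0000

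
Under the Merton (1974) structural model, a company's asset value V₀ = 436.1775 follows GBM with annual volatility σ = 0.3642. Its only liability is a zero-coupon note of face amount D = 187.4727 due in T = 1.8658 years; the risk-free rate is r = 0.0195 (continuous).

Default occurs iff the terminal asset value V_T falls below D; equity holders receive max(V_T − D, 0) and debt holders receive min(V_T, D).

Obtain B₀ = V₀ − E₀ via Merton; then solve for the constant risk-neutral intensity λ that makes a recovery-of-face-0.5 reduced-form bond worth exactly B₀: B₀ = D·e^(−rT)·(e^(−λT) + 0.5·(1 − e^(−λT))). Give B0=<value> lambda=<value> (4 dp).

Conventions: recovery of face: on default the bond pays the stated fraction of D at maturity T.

B0=178.6773 lambda=0.0126

Apply the equity-as-call identities (strike 187.4727, horizon 1.8658 years):
d₁ = [ln(V₀/D) + (r + σ²/2)T] / (σ√T)
   = [ln(436.1775/187.4727) + (0.0195 + 0.5·0.3642²)·1.8658] / (0.3642·√1.8658)
   = [0.844416 + 0.160124] / 0.497476 = 2.019273
d₂ = d₁ − σ√T = 2.019273 − 0.497476 = 1.521796
N(d₁) = 0.978271,  N(d₂) = 0.935970,  e^(−rT) = 0.964271
E₀ = V₀·N(d₁) − D·e^(−rT)·N(d₂)
   = 436.1775·0.978271 − 187.4727·0.964271·0.935970 = 257.500154
B₀ = V₀ − E₀ = 436.1775 − 257.500154 = 178.677346
e^(−λT) = (B₀·e^(rT)/D − 0.5)/(1 − 0.5) = (178.6773·1.037053/187.4727 − 0.5)/0.5 = 0.97679813
λ = −ln(0.97679813)/1.8658 = 0.012582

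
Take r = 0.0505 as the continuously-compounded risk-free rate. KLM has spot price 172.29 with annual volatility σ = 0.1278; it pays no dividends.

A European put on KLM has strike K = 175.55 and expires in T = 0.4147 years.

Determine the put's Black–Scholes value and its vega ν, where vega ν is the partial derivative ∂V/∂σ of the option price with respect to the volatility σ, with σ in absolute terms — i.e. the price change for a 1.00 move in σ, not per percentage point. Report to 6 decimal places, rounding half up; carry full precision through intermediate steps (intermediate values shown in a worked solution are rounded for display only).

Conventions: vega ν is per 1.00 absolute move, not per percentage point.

price = 5.461873
ν = 44.160852

σ√T = 0.1278·√0.4147 = 0.082300
d₁ = (ln(S/K) + (r+σ²/2)T) / (σ√T) = (ln(172.29/175.55) + (0.0505+0.1278²/2)·0.4147) / 0.082300 = (-0.018745 + 0.024329) / 0.082300 = 0.067852
d₂ = d₁ − σ√T = 0.067852 − 0.082300 = -0.014448
e^{−rT} = 0.979275
N(−d₁) = 0.472952,  N(−d₂) = 0.505764
Put price V = K·e^{−rT}·N(−d₂) − S·N(−d₁) = 86.946750 − 81.484877 = 5.461873
φ(d₁) = (1/√(2π))·e^{−d₁²/2} = 0.398025
ν = S·φ(d₁)·√T = 44.160852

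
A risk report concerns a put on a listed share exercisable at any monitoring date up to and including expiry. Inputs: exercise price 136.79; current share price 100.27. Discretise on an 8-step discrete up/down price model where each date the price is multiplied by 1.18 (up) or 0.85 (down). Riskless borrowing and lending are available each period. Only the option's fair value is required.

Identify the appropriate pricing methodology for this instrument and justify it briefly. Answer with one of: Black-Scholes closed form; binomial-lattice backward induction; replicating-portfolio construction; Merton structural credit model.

Key observation: the exercise right at every one of the 8 steps is what matters: each node needs max(136.79 − S, continuation), which only the stepwise tree valuation starting from spot 100.27 delivers.

framework: binomial-lattice backward induction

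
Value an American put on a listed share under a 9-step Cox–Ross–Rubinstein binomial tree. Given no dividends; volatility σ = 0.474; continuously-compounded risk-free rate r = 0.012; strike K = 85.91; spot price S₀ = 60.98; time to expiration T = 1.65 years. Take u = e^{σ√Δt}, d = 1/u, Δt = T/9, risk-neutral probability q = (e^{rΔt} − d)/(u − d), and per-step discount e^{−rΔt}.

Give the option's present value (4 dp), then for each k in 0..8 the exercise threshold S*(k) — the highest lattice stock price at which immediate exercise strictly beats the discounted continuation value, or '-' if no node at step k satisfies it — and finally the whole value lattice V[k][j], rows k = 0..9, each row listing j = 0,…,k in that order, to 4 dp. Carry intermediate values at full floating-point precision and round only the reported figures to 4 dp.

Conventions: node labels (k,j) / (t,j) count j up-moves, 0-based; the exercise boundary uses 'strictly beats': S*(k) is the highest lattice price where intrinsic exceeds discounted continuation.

Δt=0.18333  u=1.22502  d=0.81632  q=0.45482  discount=0.99780
step 9 (expiry): payoffs max(K−S,0) = 76.0946 71.1803 63.8057 52.7388 36.1311 11.2085 0.0000 0.0000 0.0000 0.0000
step 8: (k=8,j=0): S=12.0240, K−S=73.8860, hold=73.6972 ⇒ V=73.8860 exercise | (k=8,j=1): S=18.0441, K−S=67.8659, hold=67.6771 ⇒ V=67.8659 exercise | (k=8,j=2): S=27.0782, K−S=58.8318, hold=58.6431 ⇒ V=58.8318 exercise | (k=8,j=3): S=40.6353, K−S=45.2747, hold=45.0859 ⇒ V=45.2747 exercise | (k=8,j=4): S=60.9800, K−S=24.9300, hold=24.7412 ⇒ V=24.9300 exercise | (k=8,j=5): S=91.5106, K−S=0.0000, hold=6.0972 ⇒ V=6.0972 continue | (k=8,j=6): S=137.3270, K−S=0.0000, hold=0.0000 ⇒ V=0.0000 continue | (k=8,j=7): S=206.0820, K−S=0.0000, hold=0.0000 ⇒ V=0.0000 continue | (k=8,j=8): S=309.2603, K−S=0.0000, hold=0.0000 ⇒ V=0.0000 continue  boundary S*=60.9800
step 7: (k=7,j=0): S=14.7297, K−S=71.1803, hold=70.9915 ⇒ V=71.1803 exercise | (k=7,j=1): S=22.1043, K−S=63.8057, hold=63.6169 ⇒ V=63.8057 exercise | (k=7,j=2): S=33.1712, K−S=52.7388, hold=52.5500 ⇒ V=52.7388 exercise | (k=7,j=3): S=49.7789, K−S=36.1311, hold=35.9423 ⇒ V=36.1311 exercise | (k=7,j=4): S=74.7015, K−S=11.2085, hold=16.3284 ⇒ V=16.3284 continue | (k=7,j=5): S=112.1021, K−S=0.0000, hold=3.3167 ⇒ V=3.3167 continue | (k=7,j=6): S=168.2279, K−S=0.0000, hold=0.0000 ⇒ V=0.0000 continue | (k=7,j=7): S=252.4539, K−S=0.0000, hold=0.0000 ⇒ V=0.0000 continue  boundary S*=49.7789
step 6: (k=6,j=0): S=18.0441, K−S=67.8659, hold=67.6771 ⇒ V=67.8659 exercise | (k=6,j=1): S=27.0782, K−S=58.8318, hold=58.6431 ⇒ V=58.8318 exercise | (k=6,j=2): S=40.6353, K−S=45.2747, hold=45.0859 ⇒ V=45.2747 exercise | (k=6,j=3): S=60.9800, K−S=24.9300, hold=27.0648 ⇒ V=27.0648 continue | (k=6,j=4): S=91.5106, K−S=0.0000, hold=10.3875 ⇒ V=10.3875 continue | (k=6,j=5): S=137.3270, K−S=0.0000, hold=1.8042 ⇒ V=1.8042 continue | (k=6,j=6): S=206.0820, K−S=0.0000, hold=0.0000 ⇒ V=0.0000 continue  boundary S*=40.6353
step 5: (k=5,j=0): S=22.1043, K−S=63.8057, hold=63.6169 ⇒ V=63.8057 exercise | (k=5,j=1): S=33.1712, K−S=52.7388, hold=52.5500 ⇒ V=52.7388 exercise | (k=5,j=2): S=49.7789, K−S=36.1311, hold=36.9111 ⇒ V=36.9111 continue | (k=5,j=3): S=74.7015, K−S=11.2085, hold=19.4367 ⇒ V=19.4367 continue | (k=5,j=4): S=112.1021, K−S=0.0000, hold=6.4694 ⇒ V=6.4694 continue | (k=5,j=5): S=168.2279, K−S=0.0000, hold=0.9815 ⇒ V=0.9815 continue  boundary S*=33.1712
step 4: (k=4,j=0): S=27.0782, K−S=58.8318, hold=58.6431 ⇒ V=58.8318 exercise | (k=4,j=1): S=40.6353, K−S=45.2747, hold=45.4399 ⇒ V=45.4399 continue | (k=4,j=2): S=60.9800, K−S=24.9300, hold=28.8997 ⇒ V=28.8997 continue | (k=4,j=3): S=91.5106, K−S=0.0000, hold=13.5091 ⇒ V=13.5091 continue | (k=4,j=4): S=137.3270, K−S=0.0000, hold=3.9646 ⇒ V=3.9646 continue  boundary S*=27.0782
step 3: (k=3,j=0): S=33.1712, K−S=52.7388, hold=52.6250 ⇒ V=52.7388 exercise | (k=3,j=1): S=49.7789, K−S=36.1311, hold=37.8337 ⇒ V=37.8337 continue | (k=3,j=2): S=74.7015, K−S=11.2085, hold=21.8516 ⇒ V=21.8516 continue | (k=3,j=3): S=112.1021, K−S=0.0000, hold=9.1479 ⇒ V=9.1479 continue  boundary S*=33.1712
step 2: (k=2,j=0): S=40.6353, K−S=45.2747, hold=45.8586 ⇒ V=45.8586 continue | (k=2,j=1): S=60.9800, K−S=24.9300, hold=30.4975 ⇒ V=30.4975 continue | (k=2,j=2): S=91.5106, K−S=0.0000, hold=16.0383 ⇒ V=16.0383 continue  boundary S*=-
step 1: (k=1,j=0): S=49.7789, K−S=36.1311, hold=38.7866 ⇒ V=38.7866 continue | (k=1,j=1): S=74.7015, K−S=11.2085, hold=23.8686 ⇒ V=23.8686 continue  boundary S*=-
step 0: (k=0,j=0): S=60.9800, K−S=24.9300, hold=31.9312 ⇒ V=31.9312 continue  boundary S*=-

price = 31.9312
boundary = - - - 33.1712 27.0782 33.1712 40.6353 49.7789 60.9800
tree:
31.9312
38.7866 23.8686
45.8586 30.4975 16.0383
52.7388 37.8337 21.8516 9.1479
58.8318 45.4399 28.8997 13.5091 3.9646
63.8057 52.7388 36.9111 19.4367 6.4694 0.9815
67.8659 58.8318 45.2747 27.0648 10.3875 1.8042 0.0000
71.1803 63.8057 52.7388 36.1311 16.3284 3.3167 0.0000 0.0000
73.8860 67.8659 58.8318 45.2747 24.9300 6.0972 0.0000 0.0000 0.0000
76.0946 71.1803 63.8057 52.7388 36.1311 11.2085 0.0000 0.0000 0.0000 0.0000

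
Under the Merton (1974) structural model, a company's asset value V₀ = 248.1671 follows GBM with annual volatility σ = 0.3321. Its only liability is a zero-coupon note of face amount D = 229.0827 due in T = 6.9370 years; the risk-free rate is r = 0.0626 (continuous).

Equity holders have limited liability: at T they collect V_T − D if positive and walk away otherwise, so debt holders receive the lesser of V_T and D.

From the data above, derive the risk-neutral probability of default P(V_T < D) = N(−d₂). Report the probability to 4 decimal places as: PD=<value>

Work the structural quantities from V₀ = 248.1671 against face 229.0827:
d₁ = [ln(V₀/D) + (r + σ²/2)T] / (σ√T)
   = [ln(248.1671/229.0827) + (0.0626 + 0.5·0.3321²)·6.9370] / (0.3321·√6.9370)
   = [0.080019 + 0.816798] / 0.874691 = 1.025296
d₂ = d₁ − σ√T = 1.025296 − 0.874691 = 0.150605
risk-neutral PD = N(−d₂) = N(-0.150605) = 0.440144

PD=0.4401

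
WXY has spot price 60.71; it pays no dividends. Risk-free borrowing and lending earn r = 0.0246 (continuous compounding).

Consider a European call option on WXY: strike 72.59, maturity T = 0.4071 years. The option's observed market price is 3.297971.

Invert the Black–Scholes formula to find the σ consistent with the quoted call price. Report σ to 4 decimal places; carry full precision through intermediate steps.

At σ = 0.4537 the Black–Scholes value reproduces the quote:
σ√T = 0.4537·√0.4071 = 0.289481
d₁ = (ln(S/K) + (r+σ²/2)T) / (σ√T) = (ln(60.71/72.59) + (0.0246+0.4537²/2)·0.4071) / 0.289481 = (-0.178719 + 0.051914) / 0.289481 = -0.438042
d₂ = d₁ − σ√T = -0.438042 − 0.289481 = -0.727522
e^{−rT} = 0.990035
N(d₁) = 0.330678,  N(d₂) = 0.233453
V = S·N(d₁) − K·e^{−rT}·N(d₂) = 20.075458 − 16.777488 = 3.297971 (matching the quote); vega is positive throughout, so no other σ reproduces this price

sigma = 0.4537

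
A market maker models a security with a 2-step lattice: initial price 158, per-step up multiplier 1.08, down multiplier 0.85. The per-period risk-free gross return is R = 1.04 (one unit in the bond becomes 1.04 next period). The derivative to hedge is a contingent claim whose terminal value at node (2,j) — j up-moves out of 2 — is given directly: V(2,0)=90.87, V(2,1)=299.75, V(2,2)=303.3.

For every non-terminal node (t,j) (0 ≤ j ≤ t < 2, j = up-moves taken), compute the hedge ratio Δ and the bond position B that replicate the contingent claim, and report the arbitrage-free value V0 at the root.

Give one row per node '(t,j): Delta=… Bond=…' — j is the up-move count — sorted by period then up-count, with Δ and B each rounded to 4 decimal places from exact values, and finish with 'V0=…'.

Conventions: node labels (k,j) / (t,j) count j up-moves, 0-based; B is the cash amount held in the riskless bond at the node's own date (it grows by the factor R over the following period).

(0,0): Delta=1.0388 Bond=109.4058
(1,0): Delta=6.7623 Bond=-654.8825
(1,1): Delta=0.0905 Bond=275.6062
V0=273.5344

Since d<R<u, set p* = (R−d)/(u−d) = 0.8261; price each node as the discounted p*-expectation of its children.
Payoffs at expiry: V(2,0)=90.8700, V(2,1)=299.7500, V(2,2)=303.3000
Node (1,0) S=134.3000: V=(p*·299.7500+(1−p*)·90.8700)/1.04=253.2914; Δ=(299.7500−90.8700)/(145.0440−114.1550)=6.7623; B=V−Δ·S=-654.8825
Node (1,1) S=170.6400: V=(p*·303.3000+(1−p*)·299.7500)/1.04=291.0410; Δ=(303.3000−299.7500)/(184.2912−145.0440)=0.0905; B=V−Δ·S=275.6062
Node (0,0) S=158.0000: V=(p*·291.0410+(1−p*)·253.2914)/1.04=273.5344; Δ=(291.0410−253.2914)/(170.6400−134.3000)=1.0388; B=V−Δ·S=109.4058
Sanity check at the root: Δ(0,0)·S0 + B(0,0) reproduces V0 = 273.5344.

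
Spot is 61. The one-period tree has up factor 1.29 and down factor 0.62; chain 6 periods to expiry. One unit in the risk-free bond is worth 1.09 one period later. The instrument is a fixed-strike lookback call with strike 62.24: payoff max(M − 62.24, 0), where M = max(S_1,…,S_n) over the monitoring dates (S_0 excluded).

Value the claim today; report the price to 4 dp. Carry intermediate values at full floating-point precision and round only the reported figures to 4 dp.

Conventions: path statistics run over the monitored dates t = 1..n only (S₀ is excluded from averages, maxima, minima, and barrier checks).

Risk-neutral up-probability p* = (R−d)/(u−d) = (1.09−0.62)/(1.29−0.62) = 0.7015; the claim prices as the p*-weighted sum of path payoffs discounted by R^6.
Enumerate all 2^6 = 64 price paths (U = up ×1.29, D = down ×0.62); each path with k up-moves has probability p*^k·(1−p*)^(6−k).
DDDDDD: M=37.8200, payoff=0.0000, prob=0.000708
UDDDDD: M=78.6900, payoff=16.4500, prob=0.001663
DUDDDD: M=48.7878, payoff=0.0000, prob=0.001663
UUDDDD: M=101.5101, payoff=39.2701, prob=0.003907
DDUDDD: M=37.8200, payoff=0.0000, prob=0.001663
UDUDDD: M=78.6900, payoff=16.4500, prob=0.003907
DUUDDD: M=62.9363, payoff=0.6963, prob=0.003907
UUUDDD: M=130.9480, payoff=68.7080, prob=0.009182
DDDUDD: M=37.8200, payoff=0.0000, prob=0.001663
UDDUDD: M=78.6900, payoff=16.4500, prob=0.003907
DUDUDD: M=48.7878, payoff=0.0000, prob=0.003907
UUDUDD: M=101.5101, payoff=39.2701, prob=0.009182
DDUUDD: M=39.0205, payoff=0.0000, prob=0.003907
UDUUDD: M=81.1878, payoff=18.9478, prob=0.009182
DUUUDD: M=81.1878, payoff=18.9478, prob=0.009182
UUUUDD: M=168.9230, payoff=106.6830, prob=0.021578
DDDDUD: M=37.8200, payoff=0.0000, prob=0.001663
UDDDUD: M=78.6900, payoff=16.4500, prob=0.003907
DUDDUD: M=48.7878, payoff=0.0000, prob=0.003907
UUDDUD: M=101.5101, payoff=39.2701, prob=0.009182
DDUDUD: M=37.8200, payoff=0.0000, prob=0.003907
UDUDUD: M=78.6900, payoff=16.4500, prob=0.009182
DUUDUD: M=62.9363, payoff=0.6963, prob=0.009182
UUUDUD: M=130.9480, payoff=68.7080, prob=0.021578
DDDUUD: M=37.8200, payoff=0.0000, prob=0.003907
UDDUUD: M=78.6900, payoff=16.4500, prob=0.009182
DUDUUD: M=50.3364, payoff=0.0000, prob=0.009182
UUDUUD: M=104.7322, payoff=42.4922, prob=0.021578
DDUUUD: M=50.3364, payoff=0.0000, prob=0.009182
UDUUUD: M=104.7322, payoff=42.4922, prob=0.021578
DUUUUD: M=104.7322, payoff=42.4922, prob=0.021578
UUUUUD: M=217.9106, payoff=155.6706, prob=0.050707
DDDDDU: M=37.8200, payoff=0.0000, prob=0.001663
UDDDDU: M=78.6900, payoff=16.4500, prob=0.003907
DUDDDU: M=48.7878, payoff=0.0000, prob=0.003907
UUDDDU: M=101.5101, payoff=39.2701, prob=0.009182
DDUDDU: M=37.8200, payoff=0.0000, prob=0.003907
UDUDDU: M=78.6900, payoff=16.4500, prob=0.009182
DUUDDU: M=62.9363, payoff=0.6963, prob=0.009182
UUUDDU: M=130.9480, payoff=68.7080, prob=0.021578
DDDUDU: M=37.8200, payoff=0.0000, prob=0.003907
UDDUDU: M=78.6900, payoff=16.4500, prob=0.009182
DUDUDU: M=48.7878, payoff=0.0000, prob=0.009182
UUDUDU: M=101.5101, payoff=39.2701, prob=0.021578
DDUUDU: M=39.0205, payoff=0.0000, prob=0.009182
UDUUDU: M=81.1878, payoff=18.9478, prob=0.021578
DUUUDU: M=81.1878, payoff=18.9478, prob=0.021578
UUUUDU: M=168.9230, payoff=106.6830, prob=0.050707
DDDDUU: M=37.8200, payoff=0.0000, prob=0.003907
UDDDUU: M=78.6900, payoff=16.4500, prob=0.009182
DUDDUU: M=48.7878, payoff=0.0000, prob=0.009182
UUDDUU: M=101.5101, payoff=39.2701, prob=0.021578
DDUDUU: M=37.8200, payoff=0.0000, prob=0.009182
UDUDUU: M=78.6900, payoff=16.4500, prob=0.021578
DUUDUU: M=64.9340, payoff=2.6940, prob=0.021578
UUUDUU: M=135.1046, payoff=72.8646, prob=0.050707
DDDUUU: M=37.8200, payoff=0.0000, prob=0.009182
UDDUUU: M=78.6900, payoff=16.4500, prob=0.021578
DUDUUU: M=64.9340, payoff=2.6940, prob=0.021578
UUDUUU: M=135.1046, payoff=72.8646, prob=0.050707
DDUUUU: M=64.9340, payoff=2.6940, prob=0.021578
UDUUUU: M=135.1046, payoff=72.8646, prob=0.050707
DUUUUU: M=135.1046, payoff=72.8646, prob=0.050707
UUUUUU: M=281.1047, payoff=218.8647, prob=0.119162
Price = Σ prob·payoff / R^6 = 68.846246 / 1.677100 = 41.0508

price = 41.0508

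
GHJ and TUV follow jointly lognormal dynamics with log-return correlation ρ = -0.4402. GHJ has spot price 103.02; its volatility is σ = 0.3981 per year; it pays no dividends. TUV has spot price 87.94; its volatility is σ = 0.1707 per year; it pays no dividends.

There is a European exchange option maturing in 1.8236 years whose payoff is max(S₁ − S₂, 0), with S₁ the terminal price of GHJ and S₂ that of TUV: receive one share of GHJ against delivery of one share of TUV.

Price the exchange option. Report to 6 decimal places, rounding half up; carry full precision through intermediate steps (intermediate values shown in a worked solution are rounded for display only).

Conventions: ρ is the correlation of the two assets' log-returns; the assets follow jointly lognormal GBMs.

σ_eff = √(σ₁² + σ₂² − 2ρσ₁σ₂) = √(0.3981² + 0.1707² − 2·-0.4402·0.3981·0.1707) = 0.497444
d₁ = (ln(S₁/S₂) + (q₂ − q₁ + σ_eff²/2)T) / (σ_eff√T) = (ln(103.02/87.94) + (0.0 − 0.0 + 0.123725)·1.8236) / 0.671752 = 0.571481
d₂ = d₁ − σ_eff√T = 0.571481 − 0.671752 = -0.100270
N(d₁) = 0.716163,  N(d₂) = 0.460065
V = S₁·e^{−q₁T}·N(d₁) − S₂·e^{−q₂T}·N(d₂) = 73.779142 − 40.458103 = 33.321040
Key observation: pricing in TUV-units makes this a unit-strike call on the ratio S₁/S₂ — the risk-free rate cancels and cannot affect the value.

exchange price = 33.321040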